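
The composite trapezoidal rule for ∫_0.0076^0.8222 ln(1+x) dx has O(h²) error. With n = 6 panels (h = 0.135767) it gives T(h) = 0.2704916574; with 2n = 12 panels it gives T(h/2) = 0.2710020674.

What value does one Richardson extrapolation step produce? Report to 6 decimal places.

0.271172

Method order is 2; weight 2^2 = 4.
Weighted: 1.0840082696 − 0.2704916574 = 0.8135166122
Denominator 4 − 1 = 3.
So the Richardson estimate is 0.2711722041.
Gap between inputs: 5.104e-04; correction applied: +0.0001701367.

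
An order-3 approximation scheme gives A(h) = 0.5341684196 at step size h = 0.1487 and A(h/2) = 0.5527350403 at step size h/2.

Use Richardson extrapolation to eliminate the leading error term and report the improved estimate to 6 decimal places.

Method order is 3; weight 2^3 = 8.
8 × 0.5527350403 = 4.4218803224; 4.4218803224 − 0.5341684196 = 3.8877119028
Divide by 2^3 − 1 = 7.
(8 × 0.5527350403 − 0.5341684196)/(8 − 1) = 0.5553874147

0.555387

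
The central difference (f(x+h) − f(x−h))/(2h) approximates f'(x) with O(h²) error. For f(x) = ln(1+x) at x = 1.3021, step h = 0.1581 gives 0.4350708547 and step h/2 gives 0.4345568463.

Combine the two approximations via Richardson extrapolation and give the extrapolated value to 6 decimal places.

0.434386

Leading term ∝ h^2; use weight 4 = 2^2.
4 × 0.4345568463 = 1.7382273852; subtract 0.4350708547 → 1.3031565305
(4 × 0.4345568463 − 0.4350708547)/(4 − 1) = 0.4343855102
Gap between inputs: 5.140e-04; correction applied: −0.0001713361.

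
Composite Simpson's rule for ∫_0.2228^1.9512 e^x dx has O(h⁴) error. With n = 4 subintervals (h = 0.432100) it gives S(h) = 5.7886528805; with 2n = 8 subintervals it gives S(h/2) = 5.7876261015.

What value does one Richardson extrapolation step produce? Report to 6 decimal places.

5.787558

Error is O(h^4); halving h shrinks it by 2^4 = 16.
Top: 16(5.7876261015) − (5.7886528805) = 86.8133647435
Denominator 16 − 1 = 15.
Extrapolated: 86.8133647435 / 15 = 5.7875576496
Correction |R − A(h/2)| = 6.845e-05; gap |A(h/2) − A(h)| = 1.027e-03.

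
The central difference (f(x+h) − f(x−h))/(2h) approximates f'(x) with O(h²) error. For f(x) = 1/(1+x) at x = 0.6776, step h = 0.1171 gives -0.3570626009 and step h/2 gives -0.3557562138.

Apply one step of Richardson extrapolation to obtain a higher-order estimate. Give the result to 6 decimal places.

-0.355321

Error is O(h^2); halving h shrinks it by 2^2 = 4.
Top: 4(-0.3557562138) − (-0.3570626009) = -1.0659622543
(4×(-0.3557562138) − (-0.3570626009))/(4 − 1) = -0.3553207514
Correction |R − A(h/2)| = 4.355e-04; gap |A(h/2) − A(h)| = 1.306e-03.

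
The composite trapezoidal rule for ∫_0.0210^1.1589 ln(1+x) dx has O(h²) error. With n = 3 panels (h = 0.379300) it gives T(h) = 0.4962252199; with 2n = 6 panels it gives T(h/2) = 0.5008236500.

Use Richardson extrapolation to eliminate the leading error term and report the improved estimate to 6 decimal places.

0.502356

With r = 2 the leading error scales as h^2, so the weight is 2^2 = 4.
4*0.5008236500 − 0.4962252199 = 1.5070693801
Extrapolated: 1.5070693801 / 3 = 0.5023564600
Correction |R − A(h/2)| = 1.533e-03; gap |A(h/2) − A(h)| = 4.598e-03.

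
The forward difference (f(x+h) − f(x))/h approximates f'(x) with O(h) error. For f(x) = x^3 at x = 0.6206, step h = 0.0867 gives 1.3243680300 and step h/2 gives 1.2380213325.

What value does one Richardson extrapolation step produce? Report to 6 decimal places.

1.151675

r = 1: numerator weight 2, denominator 1.
A(h/2) − A(h) = 1.2380213325 − 1.3243680300 = -0.0863466975
Divide by 2^1 − 1 = 1: (-0.0863466975)/1 = -0.0863466975
R = A(h/2) + (A(h/2) − A(h))/1 = 1.2380213325 − 0.0863466975 = 1.1516746350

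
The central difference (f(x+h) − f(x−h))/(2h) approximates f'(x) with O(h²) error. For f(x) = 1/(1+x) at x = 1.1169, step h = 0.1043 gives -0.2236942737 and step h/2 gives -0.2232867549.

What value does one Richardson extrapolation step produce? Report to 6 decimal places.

r = 2, so 2^r = 4.
Weighted: (-0.8931470196) − (-0.2236942737) = -0.6694527459
R = (-0.6694527459)/3 = -0.2231509153
Gap between inputs: 4.075e-04; correction applied: +0.0001358396.

-0.223151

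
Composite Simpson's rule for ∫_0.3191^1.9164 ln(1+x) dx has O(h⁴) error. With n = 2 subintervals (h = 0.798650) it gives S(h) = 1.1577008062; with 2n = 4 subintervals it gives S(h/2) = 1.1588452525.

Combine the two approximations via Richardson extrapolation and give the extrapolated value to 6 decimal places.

1.158922

Error is O(h^4); halving h shrinks it by 2^4 = 16.
2^4*A(h/2) = 18.5415240400; minus A(h) gives 17.3838232338.
17.3838232338 ÷ 15 = 1.1589215489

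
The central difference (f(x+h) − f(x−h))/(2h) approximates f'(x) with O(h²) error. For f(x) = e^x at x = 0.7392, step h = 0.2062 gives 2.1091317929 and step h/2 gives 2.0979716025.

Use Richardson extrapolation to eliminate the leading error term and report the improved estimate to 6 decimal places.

2.094252

r = 2, so 2^r = 4.
4*2.0979716025 = 8.3918864100; 8.3918864100 − 2.1091317929 = 6.2827546171
Denominator 4 − 1 = 3.
So the Richardson estimate is 2.0942515390.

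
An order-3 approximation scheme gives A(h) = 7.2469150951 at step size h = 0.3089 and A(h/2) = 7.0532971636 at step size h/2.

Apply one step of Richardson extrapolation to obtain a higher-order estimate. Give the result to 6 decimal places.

r = 3, so 2^r = 8.
2^3×A(h/2) = 56.4263773088; minus A(h) gives 49.1794622137.
R = 49.1794622137/7 = 7.0256374591
Gap between inputs: 1.936e-01; correction applied: −0.0276597045.

7.025637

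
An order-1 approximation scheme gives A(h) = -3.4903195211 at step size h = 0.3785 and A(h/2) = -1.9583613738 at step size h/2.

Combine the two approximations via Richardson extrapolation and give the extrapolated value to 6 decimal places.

Error is O(h^1); halving h shrinks it by 2^1 = 2.
2*(-1.9583613738) = -3.9167227476; (-3.9167227476) − (-3.4903195211) = -0.4264032265
(2*(-1.9583613738) − (-3.4903195211))/(2 − 1) = -0.4264032265

-0.426403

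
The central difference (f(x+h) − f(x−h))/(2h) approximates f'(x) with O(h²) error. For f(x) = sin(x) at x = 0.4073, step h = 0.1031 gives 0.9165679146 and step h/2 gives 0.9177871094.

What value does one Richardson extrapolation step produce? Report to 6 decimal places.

0.918194

Leading term ∝ h^2; use weight 4 = 2^2.
2^2×A(h/2) = 3.6711484376; minus A(h) gives 2.7545805230.
Divide by 2^2 − 1 = 3.
R = 2.7545805230/3 = 0.9181935077
Correction |R − A(h/2)| = 4.064e-04; gap |A(h/2) − A(h)| = 1.219e-03.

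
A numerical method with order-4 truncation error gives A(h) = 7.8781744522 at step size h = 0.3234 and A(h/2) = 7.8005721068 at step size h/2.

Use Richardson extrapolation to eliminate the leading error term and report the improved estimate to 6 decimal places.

The method has order 4: 2^4 = 16.
16*7.8005721068 = 124.8091537088; subtract 7.8781744522 → 116.9309792566
Denominator 16 − 1 = 15.
Result: 7.7953986171

7.795399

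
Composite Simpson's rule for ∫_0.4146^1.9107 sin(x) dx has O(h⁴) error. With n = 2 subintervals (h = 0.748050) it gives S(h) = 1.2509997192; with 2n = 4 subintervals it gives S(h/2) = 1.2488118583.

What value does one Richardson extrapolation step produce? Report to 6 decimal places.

1.248666

r = 4, so 2^r = 16.
16×1.2488118583 − 1.2509997192 = 18.7299900136
Extrapolated: 18.7299900136 / 15 = 1.2486660009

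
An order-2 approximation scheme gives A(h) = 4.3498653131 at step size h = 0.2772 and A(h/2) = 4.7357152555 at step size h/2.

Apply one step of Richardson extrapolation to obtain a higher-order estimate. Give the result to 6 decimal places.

Method order is 2; weight 2^2 = 4.
4*4.7357152555 − 4.3498653131 = 14.5929957089
14.5929957089 ÷ 3 = 4.8643319030

4.864332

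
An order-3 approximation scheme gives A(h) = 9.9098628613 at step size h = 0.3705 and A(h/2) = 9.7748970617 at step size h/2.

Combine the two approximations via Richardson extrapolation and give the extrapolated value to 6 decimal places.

r = 3, so 2^r = 8.
A(h/2) − A(h) = 9.7748970617 − 9.9098628613 = -0.1349657996
Divide by 2^3 − 1 = 7: (-0.1349657996)/7 = -0.0192808285
R = A(h/2) + (A(h/2) − A(h))/7 = 9.7748970617 − 0.0192808285 = 9.7556162332
Correction |R − A(h/2)| = 1.928e-02; gap |A(h/2) − A(h)| = 1.350e-01.

9.755616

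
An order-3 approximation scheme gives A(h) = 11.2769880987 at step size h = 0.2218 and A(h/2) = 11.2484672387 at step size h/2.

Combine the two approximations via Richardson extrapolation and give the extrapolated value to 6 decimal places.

11.244393

r = 3, so 2^r = 8.
2^3·A(h/2) = 89.9877379096; minus A(h) gives 78.7107498109.
(8·11.2484672387 − 11.2769880987)/(8 − 1) = 11.2443928301
Correction |R − A(h/2)| = 4.074e-03; gap |A(h/2) − A(h)| = 2.852e-02.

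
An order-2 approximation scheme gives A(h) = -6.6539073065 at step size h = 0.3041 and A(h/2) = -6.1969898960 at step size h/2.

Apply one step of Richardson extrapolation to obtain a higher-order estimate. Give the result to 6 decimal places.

-6.044684

r = 2: numerator weight 4, denominator 3.
Numerator 4 × A(h/2) − A(h) = 4 × (-6.1969898960) − (-6.6539073065) = -18.1340522775
(4 × (-6.1969898960) − (-6.6539073065))/(4 − 1) = -6.0446840925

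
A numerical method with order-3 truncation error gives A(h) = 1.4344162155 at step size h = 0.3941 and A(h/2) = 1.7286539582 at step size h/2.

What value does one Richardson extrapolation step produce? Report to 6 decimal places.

1.770688

Error is O(h^3); halving h shrinks it by 2^3 = 8.
A(h/2) − A(h) = 1.7286539582 − 1.4344162155 = 0.2942377427
Divide by 2^3 − 1 = 7: 0.2942377427/7 = 0.0420339632
R = A(h/2) + (A(h/2) − A(h))/7 = 1.7286539582 + 0.0420339632 = 1.7706879214
Shift from A(h/2): +0.0420339632.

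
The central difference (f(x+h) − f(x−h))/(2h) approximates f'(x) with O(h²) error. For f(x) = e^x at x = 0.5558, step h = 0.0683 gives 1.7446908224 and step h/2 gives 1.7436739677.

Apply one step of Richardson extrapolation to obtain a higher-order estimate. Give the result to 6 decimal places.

1.743335

The method has order 2: 2^2 = 4.
4 × 1.7436739677 = 6.9746958708; subtract 1.7446908224 → 5.2300050484
5.2300050484 ÷ 3 = 1.7433350161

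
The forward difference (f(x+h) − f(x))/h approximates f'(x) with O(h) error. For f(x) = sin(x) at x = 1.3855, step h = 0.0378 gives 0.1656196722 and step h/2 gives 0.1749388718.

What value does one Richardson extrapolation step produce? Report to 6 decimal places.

0.184258

Error is O(h^1); halving h shrinks it by 2^1 = 2.
2*0.1749388718 = 0.3498777436; subtract 0.1656196722 → 0.1842580714
0.1842580714 ÷ 1 = 0.1842580714
Shift from A(h/2): +0.0093191996.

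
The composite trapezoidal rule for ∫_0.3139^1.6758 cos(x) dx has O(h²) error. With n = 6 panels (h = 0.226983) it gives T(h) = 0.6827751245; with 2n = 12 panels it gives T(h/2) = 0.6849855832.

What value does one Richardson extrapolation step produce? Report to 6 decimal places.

0.685722

Method order is 2; weight 2^2 = 4.
Top: 4(0.6849855832) − (0.6827751245) = 2.0571672083
R = 2.0571672083/3 = 0.6857224028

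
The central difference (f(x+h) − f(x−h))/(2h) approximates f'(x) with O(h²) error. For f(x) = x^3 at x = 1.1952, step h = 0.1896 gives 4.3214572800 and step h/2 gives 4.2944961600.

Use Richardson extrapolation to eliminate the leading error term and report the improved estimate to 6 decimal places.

Leading term ∝ h^2; use weight 4 = 2^2.
2^2*A(h/2) = 17.1779846400; minus A(h) gives 12.8565273600.
R = 12.8565273600/3 = 4.2855091200

4.285509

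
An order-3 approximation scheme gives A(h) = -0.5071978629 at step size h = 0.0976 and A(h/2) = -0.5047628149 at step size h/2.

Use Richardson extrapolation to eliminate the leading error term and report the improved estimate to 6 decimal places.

The method has order 3: 2^3 = 8.
2^3·A(h/2) = -4.0381025192; minus A(h) gives -3.5309046563.
(8·(-0.5047628149) − (-0.5071978629))/(8 − 1) = -0.5044149509

-0.504415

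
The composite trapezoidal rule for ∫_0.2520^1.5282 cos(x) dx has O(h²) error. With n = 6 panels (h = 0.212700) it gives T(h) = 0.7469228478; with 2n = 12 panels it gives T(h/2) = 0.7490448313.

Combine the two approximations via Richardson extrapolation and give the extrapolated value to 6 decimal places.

Error is O(h^2); halving h shrinks it by 2^2 = 4.
Numerator 4*A(h/2) − A(h) = 4*0.7490448313 − 0.7469228478 = 2.2492564774
Extrapolated: 2.2492564774 / 3 = 0.7497521591

0.749752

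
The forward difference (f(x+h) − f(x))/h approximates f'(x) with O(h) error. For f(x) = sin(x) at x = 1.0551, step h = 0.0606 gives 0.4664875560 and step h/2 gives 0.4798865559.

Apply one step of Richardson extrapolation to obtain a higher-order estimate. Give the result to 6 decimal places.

Order 1 gives 2^r = 2 and 2^r − 1 = 1.
2^1 × A(h/2) = 0.9597731118; minus A(h) gives 0.4932855558.
(2 × 0.4798865559 − 0.4664875560)/(2 − 1) = 0.4932855558

0.493286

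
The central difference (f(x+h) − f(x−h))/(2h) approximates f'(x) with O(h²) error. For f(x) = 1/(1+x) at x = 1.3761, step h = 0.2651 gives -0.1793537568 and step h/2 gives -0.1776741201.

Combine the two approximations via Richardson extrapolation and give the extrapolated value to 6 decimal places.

-0.177114

The method has order 2: 2^2 = 4.
4×(-0.1776741201) − (-0.1793537568) = -0.5313427236
Divide by 2^2 − 1 = 3.
(4×(-0.1776741201) − (-0.1793537568))/(4 − 1) = -0.1771142412
Gap between inputs: 1.680e-03; correction applied: +0.0005598789.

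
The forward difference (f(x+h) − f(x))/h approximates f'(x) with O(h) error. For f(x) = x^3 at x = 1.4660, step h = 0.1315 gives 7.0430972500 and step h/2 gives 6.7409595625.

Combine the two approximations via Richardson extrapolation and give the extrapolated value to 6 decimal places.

Method order is 1; weight 2^1 = 2.
2 × 6.7409595625 = 13.4819191250; 13.4819191250 − 7.0430972500 = 6.4388218750
Denominator 2 − 1 = 1.
6.4388218750 ÷ 1 = 6.4388218750
Gap between inputs: 3.021e-01; correction applied: −0.3021376875.

6.438822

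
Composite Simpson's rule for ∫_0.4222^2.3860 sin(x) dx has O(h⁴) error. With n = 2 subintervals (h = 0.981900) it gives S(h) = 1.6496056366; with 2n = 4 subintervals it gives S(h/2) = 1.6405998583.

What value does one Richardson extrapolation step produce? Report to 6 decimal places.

r = 4: numerator weight 16, denominator 15.
Difference of the inputs: 1.6405998583 − 1.6496056366 = -0.0090057783
Correction (A(h/2) − A(h))/(16 − 1) = (-0.0090057783)/15 = -0.0006003852
R = 1.6405998583 − 0.0006003852 = 1.6399994731
Gap between inputs: 9.006e-03; correction applied: −0.0006003852.

1.639999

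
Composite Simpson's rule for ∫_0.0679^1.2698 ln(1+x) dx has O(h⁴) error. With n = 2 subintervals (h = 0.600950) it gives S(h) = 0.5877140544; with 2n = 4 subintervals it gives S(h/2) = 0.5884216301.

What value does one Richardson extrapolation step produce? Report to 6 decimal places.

0.588469

Leading term ∝ h^4; use weight 16 = 2^4.
Top: 16(0.5884216301) − (0.5877140544) = 8.8270320272
Extrapolated: 8.8270320272 / 15 = 0.5884688018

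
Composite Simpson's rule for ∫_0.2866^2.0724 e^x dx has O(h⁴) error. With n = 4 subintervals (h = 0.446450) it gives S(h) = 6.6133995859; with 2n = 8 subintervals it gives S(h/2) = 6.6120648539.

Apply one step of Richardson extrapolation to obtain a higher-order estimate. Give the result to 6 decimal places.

6.611976

The method has order 4: 2^4 = 16.
16*6.6120648539 = 105.7930376624; subtract 6.6133995859 → 99.1796380765
Denominator 16 − 1 = 15.
99.1796380765 ÷ 15 = 6.6119758718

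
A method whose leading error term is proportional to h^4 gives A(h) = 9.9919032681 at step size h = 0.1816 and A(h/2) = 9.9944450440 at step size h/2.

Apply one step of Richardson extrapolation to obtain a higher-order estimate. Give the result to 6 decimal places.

Leading term ∝ h^4; use weight 16 = 2^4.
Numerator 16 × A(h/2) − A(h) = 16 × 9.9944450440 − 9.9919032681 = 149.9192174359
Denominator 16 − 1 = 15.
Extrapolated: 149.9192174359 / 15 = 9.9946144957
Shift from A(h/2): +0.0001694517.

9.994614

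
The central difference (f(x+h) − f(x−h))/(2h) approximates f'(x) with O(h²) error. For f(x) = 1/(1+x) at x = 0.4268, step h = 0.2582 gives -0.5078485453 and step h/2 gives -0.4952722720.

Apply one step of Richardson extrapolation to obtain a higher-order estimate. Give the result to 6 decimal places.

Leading term ∝ h^2; use weight 4 = 2^2.
4×(-0.4952722720) = -1.9810890880; subtract (-0.5078485453) → -1.4732405427
(4×(-0.4952722720) − (-0.5078485453))/(4 − 1) = -0.4910801809

-0.491080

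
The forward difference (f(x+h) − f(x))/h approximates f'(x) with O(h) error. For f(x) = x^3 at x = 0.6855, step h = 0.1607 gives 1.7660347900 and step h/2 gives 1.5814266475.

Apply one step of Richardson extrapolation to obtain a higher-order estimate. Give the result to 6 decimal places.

r = 1: numerator weight 2, denominator 1.
Weighted: 3.1628532950 − 1.7660347900 = 1.3968185050
Extrapolated: 1.3968185050 / 1 = 1.3968185050

1.396819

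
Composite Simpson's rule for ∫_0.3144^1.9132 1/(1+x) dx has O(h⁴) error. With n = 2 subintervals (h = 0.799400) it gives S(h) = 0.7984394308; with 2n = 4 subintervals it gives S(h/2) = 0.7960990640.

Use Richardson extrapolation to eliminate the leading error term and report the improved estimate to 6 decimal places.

Leading term ∝ h^4; use weight 16 = 2^4.
Difference of the inputs: 0.7960990640 − 0.7984394308 = -0.0023403668
Correction (A(h/2) − A(h))/(16 − 1) = (-0.0023403668)/15 = -0.0001560245
R = A(h/2) + (A(h/2) − A(h))/15 = 0.7960990640 − 0.0001560245 = 0.7959430395

0.795943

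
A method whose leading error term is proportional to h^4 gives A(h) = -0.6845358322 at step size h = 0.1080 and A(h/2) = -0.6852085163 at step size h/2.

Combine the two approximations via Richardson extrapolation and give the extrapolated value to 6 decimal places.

-0.685253

r = 4, so 2^r = 16.
2^4×A(h/2) = -10.9633362608; minus A(h) gives -10.2788004286.
Divide by 2^4 − 1 = 15.
Extrapolated: (-10.2788004286) / 15 = -0.6852533619
Shift from A(h/2): −0.0000448456.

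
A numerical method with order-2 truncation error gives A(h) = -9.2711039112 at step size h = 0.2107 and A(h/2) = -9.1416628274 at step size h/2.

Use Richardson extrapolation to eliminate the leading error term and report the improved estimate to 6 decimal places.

-9.098516

r = 2, so 2^r = 4.
Numerator 4 × A(h/2) − A(h) = 4 × (-9.1416628274) − (-9.2711039112) = -27.2955473984
Divide by 2^2 − 1 = 3.
Extrapolated: (-27.2955473984) / 3 = -9.0985157995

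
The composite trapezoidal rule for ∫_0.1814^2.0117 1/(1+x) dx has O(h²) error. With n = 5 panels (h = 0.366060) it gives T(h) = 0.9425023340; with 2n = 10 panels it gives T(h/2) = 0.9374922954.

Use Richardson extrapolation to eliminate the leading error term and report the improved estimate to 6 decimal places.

0.935822

r = 2: numerator weight 4, denominator 3.
4×0.9374922954 − 0.9425023340 = 2.8074668476
Extrapolated: 2.8074668476 / 3 = 0.9358222825
Correction |R − A(h/2)| = 1.670e-03; gap |A(h/2) − A(h)| = 5.010e-03.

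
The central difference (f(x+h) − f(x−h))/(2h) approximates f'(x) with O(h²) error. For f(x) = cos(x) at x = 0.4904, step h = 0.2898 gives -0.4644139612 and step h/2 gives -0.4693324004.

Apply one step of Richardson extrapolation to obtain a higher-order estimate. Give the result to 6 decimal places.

-0.470972

The method has order 2: 2^2 = 4.
Top: 4(-0.4693324004) − (-0.4644139612) = -1.4129156404
Extrapolated: (-1.4129156404) / 3 = -0.4709718801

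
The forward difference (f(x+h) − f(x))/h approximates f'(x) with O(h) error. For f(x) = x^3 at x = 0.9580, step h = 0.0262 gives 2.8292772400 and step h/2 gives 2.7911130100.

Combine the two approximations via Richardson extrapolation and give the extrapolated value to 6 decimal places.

2.752949

The method has order 1: 2^1 = 2.
Difference of the inputs: 2.7911130100 − 2.8292772400 = -0.0381642300
Divide by 2^1 − 1 = 1: (-0.0381642300)/1 = -0.0381642300
R = 2.7911130100 − 0.0381642300 = 2.7529487800
Gap between inputs: 3.816e-02; correction applied: −0.0381642300.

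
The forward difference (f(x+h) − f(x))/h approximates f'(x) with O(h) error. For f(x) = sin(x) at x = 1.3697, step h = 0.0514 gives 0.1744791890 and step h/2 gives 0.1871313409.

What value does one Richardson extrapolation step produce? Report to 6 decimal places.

Order 1 gives 2^r = 2 and 2^r − 1 = 1.
2 × 0.1871313409 = 0.3742626818; 0.3742626818 − 0.1744791890 = 0.1997834928
R = 0.1997834928/1 = 0.1997834928
Correction |R − A(h/2)| = 1.265e-02; gap |A(h/2) − A(h)| = 1.265e-02.

0.199783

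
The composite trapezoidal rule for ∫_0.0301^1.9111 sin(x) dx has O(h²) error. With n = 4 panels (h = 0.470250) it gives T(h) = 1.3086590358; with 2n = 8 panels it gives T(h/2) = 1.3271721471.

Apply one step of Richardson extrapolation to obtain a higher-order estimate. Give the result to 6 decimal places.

With r = 2 the leading error scales as h^2, so the weight is 2^2 = 4.
4·1.3271721471 = 5.3086885884; subtract 1.3086590358 → 4.0000295526
Extrapolated: 4.0000295526 / 3 = 1.3333431842
Gap between inputs: 1.851e-02; correction applied: +0.0061710371.

1.333343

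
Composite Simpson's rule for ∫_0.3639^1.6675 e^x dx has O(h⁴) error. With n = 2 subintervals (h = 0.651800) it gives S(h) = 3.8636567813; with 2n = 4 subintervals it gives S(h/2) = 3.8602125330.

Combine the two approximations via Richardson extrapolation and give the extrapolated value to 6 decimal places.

3.859983

Method order is 4; weight 2^4 = 16.
A(h/2) − A(h) = 3.8602125330 − 3.8636567813 = -0.0034442483
Divide by 2^4 − 1 = 15: (-0.0034442483)/15 = -0.0002296166
R = 3.8602125330 − 0.0002296166 = 3.8599829164
Shift from A(h/2): −0.0002296166.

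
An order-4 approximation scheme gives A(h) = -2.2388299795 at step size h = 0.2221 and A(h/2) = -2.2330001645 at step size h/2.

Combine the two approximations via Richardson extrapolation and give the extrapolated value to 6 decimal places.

Order 4 gives 2^r = 16 and 2^r − 1 = 15.
16×(-2.2330001645) = -35.7280026320; subtract (-2.2388299795) → -33.4891726525
Divide by 2^4 − 1 = 15.
R = (-33.4891726525)/15 = -2.2326115102
Correction |R − A(h/2)| = 3.887e-04; gap |A(h/2) − A(h)| = 5.830e-03.

-2.232612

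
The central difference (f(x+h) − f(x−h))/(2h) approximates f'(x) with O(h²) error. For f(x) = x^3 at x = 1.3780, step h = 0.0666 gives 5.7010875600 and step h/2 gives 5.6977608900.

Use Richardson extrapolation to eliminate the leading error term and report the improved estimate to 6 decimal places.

5.696652

Method order is 2; weight 2^2 = 4.
4×5.6977608900 = 22.7910435600; subtract 5.7010875600 → 17.0899560000
Denominator 4 − 1 = 3.
Result: 5.6966520000
Shift from A(h/2): −0.0011088900.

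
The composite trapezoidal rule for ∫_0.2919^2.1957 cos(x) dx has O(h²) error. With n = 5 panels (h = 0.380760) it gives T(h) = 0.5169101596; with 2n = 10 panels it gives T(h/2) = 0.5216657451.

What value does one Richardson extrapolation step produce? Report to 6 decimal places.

0.523251

r = 2, so 2^r = 4.
2^2 × A(h/2) = 2.0866629804; minus A(h) gives 1.5697528208.
Extrapolated: 1.5697528208 / 3 = 0.5232509403
Shift from A(h/2): +0.0015851952.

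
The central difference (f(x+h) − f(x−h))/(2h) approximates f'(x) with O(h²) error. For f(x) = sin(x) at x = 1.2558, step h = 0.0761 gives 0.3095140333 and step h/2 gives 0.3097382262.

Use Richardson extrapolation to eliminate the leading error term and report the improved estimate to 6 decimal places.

Method order is 2; weight 2^2 = 4.
Top: 4(0.3097382262) − (0.3095140333) = 0.9294388715
Denominator 4 − 1 = 3.
Result: 0.3098129572

0.309813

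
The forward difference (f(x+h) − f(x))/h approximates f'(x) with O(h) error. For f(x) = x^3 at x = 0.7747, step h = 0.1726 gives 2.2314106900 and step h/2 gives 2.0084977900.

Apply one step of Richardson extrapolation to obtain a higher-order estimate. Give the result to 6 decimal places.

1.785585

Leading term ∝ h^1; use weight 2 = 2^1.
2×2.0084977900 − 2.2314106900 = 1.7855848900
(2×2.0084977900 − 2.2314106900)/(2 − 1) = 1.7855848900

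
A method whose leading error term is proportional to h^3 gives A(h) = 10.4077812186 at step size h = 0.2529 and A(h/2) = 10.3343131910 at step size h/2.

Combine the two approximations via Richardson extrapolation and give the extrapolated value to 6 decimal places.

Method order is 3; weight 2^3 = 8.
Weighted: 82.6745055280 − 10.4077812186 = 72.2667243094
(8 × 10.3343131910 − 10.4077812186)/(8 − 1) = 10.3238177585

10.323818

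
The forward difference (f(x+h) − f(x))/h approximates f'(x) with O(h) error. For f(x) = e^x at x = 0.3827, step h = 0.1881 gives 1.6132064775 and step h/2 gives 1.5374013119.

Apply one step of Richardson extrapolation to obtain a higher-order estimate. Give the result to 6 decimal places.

1.461596

Order 1 gives 2^r = 2 and 2^r − 1 = 1.
2×1.5374013119 = 3.0748026238; 3.0748026238 − 1.6132064775 = 1.4615961463
Divide by 2^1 − 1 = 1.
(2×1.5374013119 − 1.6132064775)/(2 − 1) = 1.4615961463
Correction |R − A(h/2)| = 7.581e-02; gap |A(h/2) − A(h)| = 7.581e-02.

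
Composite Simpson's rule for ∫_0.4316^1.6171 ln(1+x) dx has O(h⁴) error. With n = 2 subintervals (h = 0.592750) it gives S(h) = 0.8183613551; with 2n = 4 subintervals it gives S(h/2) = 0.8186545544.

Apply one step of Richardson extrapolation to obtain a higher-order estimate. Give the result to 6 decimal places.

0.818674

Order 4 gives 2^r = 16 and 2^r − 1 = 15.
Difference of the inputs: 0.8186545544 − 0.8183613551 = 0.0002931993
Correction (A(h/2) − A(h))/(16 − 1) = 0.0002931993/15 = 0.0000195466
R = A(h/2) + (A(h/2) − A(h))/15 = 0.8186545544 + 0.0000195466 = 0.8186741010
Shift from A(h/2): +0.0000195466.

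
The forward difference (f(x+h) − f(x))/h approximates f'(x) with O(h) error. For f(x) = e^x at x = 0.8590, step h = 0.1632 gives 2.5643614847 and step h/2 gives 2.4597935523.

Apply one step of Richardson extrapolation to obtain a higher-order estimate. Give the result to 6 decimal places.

r = 1, so 2^r = 2.
2^1×A(h/2) = 4.9195871046; minus A(h) gives 2.3552256199.
Denominator 2 − 1 = 1.
R = 2.3552256199/1 = 2.3552256199

2.355226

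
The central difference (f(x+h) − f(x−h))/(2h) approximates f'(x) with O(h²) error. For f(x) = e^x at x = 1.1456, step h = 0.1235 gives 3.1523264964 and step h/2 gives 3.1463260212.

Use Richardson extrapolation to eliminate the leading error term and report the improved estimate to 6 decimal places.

3.144326

Order 2 gives 2^r = 4 and 2^r − 1 = 3.
4·3.1463260212 = 12.5853040848; subtract 3.1523264964 → 9.4329775884
Divide by 2^2 − 1 = 3.
9.4329775884 ÷ 3 = 3.1443258628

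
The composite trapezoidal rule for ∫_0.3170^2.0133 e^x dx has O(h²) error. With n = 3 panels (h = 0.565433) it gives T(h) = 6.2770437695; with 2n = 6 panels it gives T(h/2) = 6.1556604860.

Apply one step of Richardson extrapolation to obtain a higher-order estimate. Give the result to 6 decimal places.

Method order is 2; weight 2^2 = 4.
4·6.1556604860 = 24.6226419440; 24.6226419440 − 6.2770437695 = 18.3455981745
(4·6.1556604860 − 6.2770437695)/(4 − 1) = 6.1151993915

6.115199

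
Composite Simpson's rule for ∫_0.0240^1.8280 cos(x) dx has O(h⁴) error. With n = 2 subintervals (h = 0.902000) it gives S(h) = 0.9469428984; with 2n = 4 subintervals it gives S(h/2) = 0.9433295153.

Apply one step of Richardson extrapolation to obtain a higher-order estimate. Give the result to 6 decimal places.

r = 4, so 2^r = 16.
2^4*A(h/2) = 15.0932722448; minus A(h) gives 14.1463293464.
Denominator 16 − 1 = 15.
(16*0.9433295153 − 0.9469428984)/(16 − 1) = 0.9430886231

0.943089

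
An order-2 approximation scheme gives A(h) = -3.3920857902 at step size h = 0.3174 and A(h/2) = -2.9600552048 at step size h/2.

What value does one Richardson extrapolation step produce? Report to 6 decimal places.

-2.816045

r = 2: numerator weight 4, denominator 3.
Difference of the inputs: -2.9600552048 − (-3.3920857902) = 0.4320305854
Correction (A(h/2) − A(h))/(4 − 1) = 0.4320305854/3 = 0.1440101951
R = -2.9600552048 + 0.1440101951 = -2.8160450097
Shift from A(h/2): +0.1440101951.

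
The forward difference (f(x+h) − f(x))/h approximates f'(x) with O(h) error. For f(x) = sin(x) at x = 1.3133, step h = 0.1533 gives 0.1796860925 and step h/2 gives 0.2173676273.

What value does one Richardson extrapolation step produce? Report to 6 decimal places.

Error is O(h^1); halving h shrinks it by 2^1 = 2.
2×0.2173676273 = 0.4347352546; 0.4347352546 − 0.1796860925 = 0.2550491621
Divide by 2^1 − 1 = 1.
(2×0.2173676273 − 0.1796860925)/(2 − 1) = 0.2550491621
Correction |R − A(h/2)| = 3.768e-02; gap |A(h/2) − A(h)| = 3.768e-02.

0.255049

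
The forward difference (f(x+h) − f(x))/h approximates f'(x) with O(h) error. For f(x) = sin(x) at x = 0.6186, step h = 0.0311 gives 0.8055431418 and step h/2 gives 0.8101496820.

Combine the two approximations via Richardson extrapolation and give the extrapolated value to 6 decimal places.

0.814756

r = 1, so 2^r = 2.
2×0.8101496820 = 1.6202993640; subtract 0.8055431418 → 0.8147562222
Denominator 2 − 1 = 1.
Result: 0.8147562222
Shift from A(h/2): +0.0046065402.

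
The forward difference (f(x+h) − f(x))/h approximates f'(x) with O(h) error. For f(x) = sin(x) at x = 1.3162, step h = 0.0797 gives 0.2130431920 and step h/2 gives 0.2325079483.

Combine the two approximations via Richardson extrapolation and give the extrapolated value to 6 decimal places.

r = 1, so 2^r = 2.
2·0.2325079483 = 0.4650158966; subtract 0.2130431920 → 0.2519727046
Denominator 2 − 1 = 1.
Result: 0.2519727046
Shift from A(h/2): +0.0194647563.

0.251973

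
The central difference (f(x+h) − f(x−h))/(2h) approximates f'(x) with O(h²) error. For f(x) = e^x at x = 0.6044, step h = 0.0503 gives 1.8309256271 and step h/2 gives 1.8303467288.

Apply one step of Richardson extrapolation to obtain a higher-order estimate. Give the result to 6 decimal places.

r = 2: numerator weight 4, denominator 3.
4·1.8303467288 − 1.8309256271 = 5.4904612881
Denominator 4 − 1 = 3.
Extrapolated: 5.4904612881 / 3 = 1.8301537627

1.830154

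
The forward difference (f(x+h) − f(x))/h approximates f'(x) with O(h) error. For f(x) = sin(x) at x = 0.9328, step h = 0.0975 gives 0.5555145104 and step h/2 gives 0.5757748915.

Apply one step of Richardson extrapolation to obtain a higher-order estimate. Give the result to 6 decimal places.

Order 1 gives 2^r = 2 and 2^r − 1 = 1.
2*0.5757748915 − 0.5555145104 = 0.5960352726
Denominator 2 − 1 = 1.
So the Richardson estimate is 0.5960352726.
Correction |R − A(h/2)| = 2.026e-02; gap |A(h/2) − A(h)| = 2.026e-02.

0.596035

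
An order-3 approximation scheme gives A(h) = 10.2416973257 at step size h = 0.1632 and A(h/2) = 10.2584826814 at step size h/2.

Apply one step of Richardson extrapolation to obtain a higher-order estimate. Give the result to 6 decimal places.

10.260881

Leading term ∝ h^3; use weight 8 = 2^3.
8 × 10.2584826814 − 10.2416973257 = 71.8261641255
Divide by 2^3 − 1 = 7.
71.8261641255 ÷ 7 = 10.2608805894
Correction |R − A(h/2)| = 2.398e-03; gap |A(h/2) − A(h)| = 1.679e-02.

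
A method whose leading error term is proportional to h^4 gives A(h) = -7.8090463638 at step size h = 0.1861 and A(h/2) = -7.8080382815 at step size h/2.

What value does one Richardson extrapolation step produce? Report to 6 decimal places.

r = 4, so 2^r = 16.
Top: 16(-7.8080382815) − (-7.8090463638) = -117.1195661402
Denominator 16 − 1 = 15.
(-117.1195661402) ÷ 15 = -7.8079710760
Shift from A(h/2): +0.0000672055.

-7.807971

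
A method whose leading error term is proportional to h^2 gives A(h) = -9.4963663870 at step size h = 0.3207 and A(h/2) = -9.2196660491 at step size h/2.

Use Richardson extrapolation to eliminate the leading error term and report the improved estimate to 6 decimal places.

-9.127433

r = 2, so 2^r = 4.
4 × (-9.2196660491) = -36.8786641964; subtract (-9.4963663870) → -27.3822978094
(-27.3822978094) ÷ 3 = -9.1274326031
Correction |R − A(h/2)| = 9.223e-02; gap |A(h/2) − A(h)| = 2.767e-01.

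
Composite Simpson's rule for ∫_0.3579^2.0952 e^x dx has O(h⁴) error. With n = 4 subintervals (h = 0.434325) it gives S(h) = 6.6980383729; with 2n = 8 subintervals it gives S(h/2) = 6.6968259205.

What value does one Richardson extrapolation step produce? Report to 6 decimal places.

6.696745

Error is O(h^4); halving h shrinks it by 2^4 = 16.
Difference of the inputs: 6.6968259205 − 6.6980383729 = -0.0012124524
Divide by 2^4 − 1 = 15: (-0.0012124524)/15 = -0.0000808302
R = 6.6968259205 − 0.0000808302 = 6.6967450903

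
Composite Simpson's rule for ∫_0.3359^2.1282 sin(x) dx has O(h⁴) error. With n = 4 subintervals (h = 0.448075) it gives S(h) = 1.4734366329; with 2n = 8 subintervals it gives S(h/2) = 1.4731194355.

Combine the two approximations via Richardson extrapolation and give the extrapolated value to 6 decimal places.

1.473098

With r = 4 the leading error scales as h^4, so the weight is 2^4 = 16.
16×1.4731194355 = 23.5699109680; subtract 1.4734366329 → 22.0964743351
R = 22.0964743351/15 = 1.4730982890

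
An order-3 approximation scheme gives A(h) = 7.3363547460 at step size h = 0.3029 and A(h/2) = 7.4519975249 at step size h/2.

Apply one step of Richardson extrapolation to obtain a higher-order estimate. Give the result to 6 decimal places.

Error is O(h^3); halving h shrinks it by 2^3 = 8.
8·7.4519975249 − 7.3363547460 = 52.2796254532
Denominator 8 − 1 = 7.
Extrapolated: 52.2796254532 / 7 = 7.4685179219

7.468518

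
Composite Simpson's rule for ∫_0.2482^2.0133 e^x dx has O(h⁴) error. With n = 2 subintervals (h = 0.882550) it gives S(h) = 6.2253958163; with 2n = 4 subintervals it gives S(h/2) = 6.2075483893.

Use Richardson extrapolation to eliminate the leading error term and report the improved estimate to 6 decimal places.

With r = 4 the leading error scales as h^4, so the weight is 2^4 = 16.
Numerator 16 × A(h/2) − A(h) = 16 × 6.2075483893 − 6.2253958163 = 93.0953784125
Denominator 16 − 1 = 15.
Extrapolated: 93.0953784125 / 15 = 6.2063585608

6.206359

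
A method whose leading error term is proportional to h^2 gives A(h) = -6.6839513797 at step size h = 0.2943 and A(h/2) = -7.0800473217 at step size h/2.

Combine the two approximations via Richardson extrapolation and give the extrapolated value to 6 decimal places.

Method order is 2; weight 2^2 = 4.
4·(-7.0800473217) − (-6.6839513797) = -21.6362379071
Extrapolated: (-21.6362379071) / 3 = -7.2120793024
Gap between inputs: 3.961e-01; correction applied: −0.1320319807.

-7.212079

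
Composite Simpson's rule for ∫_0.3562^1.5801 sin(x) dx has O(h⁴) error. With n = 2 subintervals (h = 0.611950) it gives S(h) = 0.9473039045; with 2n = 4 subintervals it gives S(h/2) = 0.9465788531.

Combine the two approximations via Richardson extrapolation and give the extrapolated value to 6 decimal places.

r = 4, so 2^r = 16.
Top: 16(0.9465788531) − (0.9473039045) = 14.1979577451
14.1979577451 ÷ 15 = 0.9465305163

0.946531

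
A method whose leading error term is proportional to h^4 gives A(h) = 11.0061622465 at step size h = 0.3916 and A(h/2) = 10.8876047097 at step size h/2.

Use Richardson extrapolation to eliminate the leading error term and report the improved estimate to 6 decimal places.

Order 4 gives 2^r = 16 and 2^r − 1 = 15.
16*10.8876047097 = 174.2016753552; subtract 11.0061622465 → 163.1955131087
R = 163.1955131087/15 = 10.8797008739

10.879701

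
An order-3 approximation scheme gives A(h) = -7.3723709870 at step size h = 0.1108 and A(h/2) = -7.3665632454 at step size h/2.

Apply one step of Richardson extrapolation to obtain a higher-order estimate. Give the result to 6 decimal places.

-7.365734

Method order is 3; weight 2^3 = 8.
8·(-7.3665632454) = -58.9325059632; (-58.9325059632) − (-7.3723709870) = -51.5601349762
Denominator 8 − 1 = 7.
Extrapolated: (-51.5601349762) / 7 = -7.3657335680
Gap between inputs: 5.808e-03; correction applied: +0.0008296774.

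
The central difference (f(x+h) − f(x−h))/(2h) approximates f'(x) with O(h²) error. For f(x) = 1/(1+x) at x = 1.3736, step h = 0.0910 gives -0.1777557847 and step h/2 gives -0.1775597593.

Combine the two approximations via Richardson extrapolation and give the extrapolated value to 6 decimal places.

-0.177494

The method has order 2: 2^2 = 4.
4×(-0.1775597593) − (-0.1777557847) = -0.5324832525
Denominator 4 − 1 = 3.
(-0.5324832525) ÷ 3 = -0.1774944175
Gap between inputs: 1.960e-04; correction applied: +0.0000653418.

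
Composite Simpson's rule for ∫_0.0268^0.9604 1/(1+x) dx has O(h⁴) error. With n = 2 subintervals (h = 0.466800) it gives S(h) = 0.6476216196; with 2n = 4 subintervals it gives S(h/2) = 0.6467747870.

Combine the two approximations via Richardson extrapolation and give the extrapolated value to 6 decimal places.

0.646718

Order 4 gives 2^r = 16 and 2^r − 1 = 15.
2^4*A(h/2) = 10.3483965920; minus A(h) gives 9.7007749724.
(16*0.6467747870 − 0.6476216196)/(16 − 1) = 0.6467183315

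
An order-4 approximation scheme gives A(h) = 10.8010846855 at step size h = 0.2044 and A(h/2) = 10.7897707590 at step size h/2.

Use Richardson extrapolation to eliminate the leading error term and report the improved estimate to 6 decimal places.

10.789016

r = 4: numerator weight 16, denominator 15.
Top: 16(10.7897707590) − (10.8010846855) = 161.8352474585
(16×10.7897707590 − 10.8010846855)/(16 − 1) = 10.7890164972
Shift from A(h/2): −0.0007542618.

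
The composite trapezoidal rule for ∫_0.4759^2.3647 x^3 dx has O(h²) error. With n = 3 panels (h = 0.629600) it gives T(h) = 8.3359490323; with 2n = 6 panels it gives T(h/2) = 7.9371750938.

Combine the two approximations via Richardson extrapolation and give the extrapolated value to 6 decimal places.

7.804250

Error is O(h^2); halving h shrinks it by 2^2 = 4.
4 × 7.9371750938 = 31.7487003752; subtract 8.3359490323 → 23.4127513429
Extrapolated: 23.4127513429 / 3 = 7.8042504476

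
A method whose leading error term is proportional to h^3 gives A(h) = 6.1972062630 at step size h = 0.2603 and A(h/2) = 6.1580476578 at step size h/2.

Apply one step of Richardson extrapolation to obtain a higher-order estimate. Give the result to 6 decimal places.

6.152454

r = 3, so 2^r = 8.
Weighted: 49.2643812624 − 6.1972062630 = 43.0671749994
Divide by 2^3 − 1 = 7.
Extrapolated: 43.0671749994 / 7 = 6.1524535713
Gap between inputs: 3.916e-02; correction applied: −0.0055940865.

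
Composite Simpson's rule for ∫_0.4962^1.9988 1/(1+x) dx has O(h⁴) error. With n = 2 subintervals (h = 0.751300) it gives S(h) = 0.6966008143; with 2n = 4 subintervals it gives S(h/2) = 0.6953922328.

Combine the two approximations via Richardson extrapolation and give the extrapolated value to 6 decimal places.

r = 4, so 2^r = 16.
Top: 16(0.6953922328) − (0.6966008143) = 10.4296749105
Divide by 2^4 − 1 = 15.
(16*0.6953922328 − 0.6966008143)/(16 − 1) = 0.6953116607
Correction |R − A(h/2)| = 8.057e-05; gap |A(h/2) − A(h)| = 1.209e-03.

0.695312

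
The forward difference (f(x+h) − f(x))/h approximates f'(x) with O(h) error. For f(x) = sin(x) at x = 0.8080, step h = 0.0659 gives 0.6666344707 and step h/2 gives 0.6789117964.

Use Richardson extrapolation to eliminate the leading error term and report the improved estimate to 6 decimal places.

r = 1, so 2^r = 2.
Numerator 2·A(h/2) − A(h) = 2·0.6789117964 − 0.6666344707 = 0.6911891221
Denominator 2 − 1 = 1.
Result: 0.6911891221

0.691189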